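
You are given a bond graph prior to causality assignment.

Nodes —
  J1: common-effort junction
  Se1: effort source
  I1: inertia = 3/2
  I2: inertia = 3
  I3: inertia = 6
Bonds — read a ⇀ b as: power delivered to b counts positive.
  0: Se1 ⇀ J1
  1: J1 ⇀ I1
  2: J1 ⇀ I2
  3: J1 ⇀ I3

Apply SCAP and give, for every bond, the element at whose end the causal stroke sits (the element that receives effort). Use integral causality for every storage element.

β0 stroke at J1  (Se1 fixes effort; stroke away)
β1 stroke at I1  (0-jn J1 has e-setter on 0)
β2 stroke at I2  (common-e at J1 fixed by 0)
β3 stroke at I3  (J1: bond 0 brought effort, rest push out)

b0 |J1
b1 |I1
b2 |I2
b3 |I3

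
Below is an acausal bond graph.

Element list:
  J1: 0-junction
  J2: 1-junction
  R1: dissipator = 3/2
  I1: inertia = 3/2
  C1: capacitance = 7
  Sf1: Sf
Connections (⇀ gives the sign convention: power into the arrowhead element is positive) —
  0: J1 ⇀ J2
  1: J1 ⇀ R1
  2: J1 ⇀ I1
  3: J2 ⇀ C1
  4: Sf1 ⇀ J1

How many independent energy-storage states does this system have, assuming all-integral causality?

bond 4 |Sf1  (Sf1 (Sf) sets flow on bond)
bond 2 |I1  (I1 outputs flow p/I1)
bond 3 |J2  (C1 integral (e out))
bond 0 |J1  (closing 1-jn rule on J2)
bond 1 |R1  (J1 effort already set via bond 0)

2  (C1, I1 all integral)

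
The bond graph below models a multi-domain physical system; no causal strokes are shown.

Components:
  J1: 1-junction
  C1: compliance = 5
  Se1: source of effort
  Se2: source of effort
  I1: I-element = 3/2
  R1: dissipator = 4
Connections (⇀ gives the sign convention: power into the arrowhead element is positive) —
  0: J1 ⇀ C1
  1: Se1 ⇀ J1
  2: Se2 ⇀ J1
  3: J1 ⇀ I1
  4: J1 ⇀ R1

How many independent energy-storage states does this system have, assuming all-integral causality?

2  (C1, I1 all integral)

b1 →J1  (Se1: effort source, stroke at far end)
b2 →J1  (source Se2 imposes e)
b0 →J1  (C1 outputs effort q/C1)
b3 →I1  (I1: I, integral causality)
b4 →J1  (J1: bond 3 brought flow, rest push out)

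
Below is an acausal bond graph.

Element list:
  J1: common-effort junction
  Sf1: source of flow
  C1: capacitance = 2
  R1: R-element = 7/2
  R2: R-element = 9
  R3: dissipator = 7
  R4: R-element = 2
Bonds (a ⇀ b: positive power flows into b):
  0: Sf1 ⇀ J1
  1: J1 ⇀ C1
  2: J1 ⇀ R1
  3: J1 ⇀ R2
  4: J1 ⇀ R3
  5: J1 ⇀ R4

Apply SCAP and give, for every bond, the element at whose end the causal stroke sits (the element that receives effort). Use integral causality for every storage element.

bond 0 stroke at Sf1
bond 1 stroke at J1
bond 2 stroke at R1
bond 3 stroke at R2
bond 4 stroke at R3
bond 5 stroke at R4

bond 0 stroke at Sf1  (Sf1: flow source, stroke at near end)
bond 1 stroke at J1  (C1: C, integral causality)
bond 2 stroke at R1  (J1 effort already set via bond 1)
bond 3 stroke at R2  (J1: bond 1 brought effort, rest push out)
bond 4 stroke at R3  (J1: bond 1 brought effort, rest push out)
bond 5 stroke at R4  (common-e at J1 fixed by 1)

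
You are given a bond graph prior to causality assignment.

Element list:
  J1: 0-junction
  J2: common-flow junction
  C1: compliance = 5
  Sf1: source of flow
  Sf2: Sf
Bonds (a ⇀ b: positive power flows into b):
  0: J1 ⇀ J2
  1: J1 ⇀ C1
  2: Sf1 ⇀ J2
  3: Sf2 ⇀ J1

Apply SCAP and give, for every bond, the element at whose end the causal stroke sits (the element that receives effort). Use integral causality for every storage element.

β0 |J2
β1 |J1
β2 |Sf1
β3 |Sf2

b2 stroke→Sf1  (source Sf1 imposes f)
b3 stroke→Sf2  (Sf2 (Sf) sets flow on bond)
b0 stroke→J2  (J2: bond 2 brought flow, rest push out)
b1 stroke→J1  (J1 needs exactly one e-in)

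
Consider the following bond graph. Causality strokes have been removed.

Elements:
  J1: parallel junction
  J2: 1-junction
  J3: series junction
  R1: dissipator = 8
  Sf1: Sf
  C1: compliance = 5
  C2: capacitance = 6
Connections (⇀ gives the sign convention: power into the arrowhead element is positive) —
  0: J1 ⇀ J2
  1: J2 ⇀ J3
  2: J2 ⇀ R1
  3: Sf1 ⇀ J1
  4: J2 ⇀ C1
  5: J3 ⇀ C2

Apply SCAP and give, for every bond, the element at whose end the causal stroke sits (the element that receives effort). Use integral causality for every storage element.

bond 3 |Sf1  (Sf1 (Sf) sets flow on bond)
bond 0 |J1  (J1: last free bond brings effort in)
bond 1 |J2  (J2 flow already set via bond 0)
bond 2 |J2  (J2: bond 0 brought flow, rest push out)
bond 4 |J2  (common-f at J2 fixed by 0)
bond 5 |J3  (common-f at J3 fixed by 1)

#0 →J1
#1 →J2
#2 →J2
#3 →Sf1
#4 →J2
#5 →J3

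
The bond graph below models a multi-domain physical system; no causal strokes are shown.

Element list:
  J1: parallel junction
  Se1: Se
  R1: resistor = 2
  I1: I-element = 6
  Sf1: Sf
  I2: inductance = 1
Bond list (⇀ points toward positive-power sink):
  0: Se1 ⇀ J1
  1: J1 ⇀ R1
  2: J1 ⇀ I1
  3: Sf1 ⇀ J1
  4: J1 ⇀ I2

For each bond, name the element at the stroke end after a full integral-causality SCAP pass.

bond 0 stroke→J1  (source Se1 imposes e)
bond 3 stroke→Sf1  (Sf1: flow source, stroke at near end)
bond 1 stroke→R1  (0-jn J1 has e-setter on 0)
bond 2 stroke→I1  (common-e at J1 fixed by 0)
bond 4 stroke→I2  (J1 effort already set via bond 0)

β0 stroke→J1
β1 stroke→R1
β2 stroke→I1
β3 stroke→Sf1
β4 stroke→I2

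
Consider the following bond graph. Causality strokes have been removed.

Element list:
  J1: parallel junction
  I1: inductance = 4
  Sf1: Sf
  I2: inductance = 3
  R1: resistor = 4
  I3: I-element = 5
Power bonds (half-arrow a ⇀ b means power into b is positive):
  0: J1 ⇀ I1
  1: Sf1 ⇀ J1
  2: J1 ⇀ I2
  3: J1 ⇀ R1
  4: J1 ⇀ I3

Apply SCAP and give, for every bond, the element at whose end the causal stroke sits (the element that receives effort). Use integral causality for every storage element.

bond 1 stroke at Sf1  (Sf1: flow source, stroke at near end)
bond 0 stroke at I1  (I1: I, integral causality)
bond 2 stroke at I2  (I2 integral (f out))
bond 4 stroke at I3  (I3 outputs flow p/I3)
bond 3 stroke at J1  (J1 needs exactly one e-in)

β0 |I1
β1 |Sf1
β2 |I2
β3 |J1
β4 |I3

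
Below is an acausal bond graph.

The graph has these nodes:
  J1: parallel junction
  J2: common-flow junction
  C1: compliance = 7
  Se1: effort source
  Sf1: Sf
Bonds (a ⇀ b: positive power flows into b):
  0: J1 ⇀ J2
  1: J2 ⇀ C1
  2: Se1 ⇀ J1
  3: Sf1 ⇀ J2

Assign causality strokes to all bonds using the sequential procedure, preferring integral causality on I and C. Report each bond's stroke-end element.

β0 stroke→J2
β1 stroke→J2
β2 stroke→J1
β3 stroke→Sf1

#2 →J1  (Se1 (Se) sets effort on bond)
#3 →Sf1  (Sf1: flow source, stroke at near end)
#0 →J2  (J1: bond 2 brought effort, rest push out)
#1 →J2  (J2 flow already set via bond 3)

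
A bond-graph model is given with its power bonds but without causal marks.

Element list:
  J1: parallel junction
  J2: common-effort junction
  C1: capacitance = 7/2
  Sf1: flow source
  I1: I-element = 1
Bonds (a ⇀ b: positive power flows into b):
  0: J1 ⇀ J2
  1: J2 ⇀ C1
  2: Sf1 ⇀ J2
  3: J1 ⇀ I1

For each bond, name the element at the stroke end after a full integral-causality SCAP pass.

b2 stroke→Sf1  (Sf1 fixes flow; stroke at Sf1)
b1 stroke→J2  (C1 integral (e out))
b0 stroke→J1  (common-e at J2 fixed by 1)
b3 stroke→I1  (0-jn J1 has e-setter on 0)

#0 →J1
#1 →J2
#2 →Sf1
#3 →I1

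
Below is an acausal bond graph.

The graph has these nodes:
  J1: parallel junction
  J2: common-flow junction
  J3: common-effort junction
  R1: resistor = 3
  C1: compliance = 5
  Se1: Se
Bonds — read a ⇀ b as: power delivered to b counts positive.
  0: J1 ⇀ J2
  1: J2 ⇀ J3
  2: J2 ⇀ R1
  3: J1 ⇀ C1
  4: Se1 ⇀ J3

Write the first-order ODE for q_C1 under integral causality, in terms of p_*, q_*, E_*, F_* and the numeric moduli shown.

b4 |J3  (Se1 (Se) sets effort on bond)
b1 |J2  (J3: bond 4 brought effort, rest push out)
b3 |J1  (C1 integral (e out))
b0 |J2  (common-e at J1 fixed by 3)
b2 |R1  (J2 needs exactly one f-in)

dq_C1/dt = E_Se1/3 - q_C1/15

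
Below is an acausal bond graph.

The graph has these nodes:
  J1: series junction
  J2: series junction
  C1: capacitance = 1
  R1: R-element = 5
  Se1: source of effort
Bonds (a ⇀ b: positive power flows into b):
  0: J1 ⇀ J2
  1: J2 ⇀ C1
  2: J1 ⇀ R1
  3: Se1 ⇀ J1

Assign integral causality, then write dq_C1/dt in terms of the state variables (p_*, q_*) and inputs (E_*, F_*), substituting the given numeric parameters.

bond 3 →J1  (source Se1 imposes e)
bond 1 →J2  (C1 outputs effort q/C1)
bond 0 →J1  (J2 needs exactly one f-in)
bond 2 →R1  (J1: last free bond brings flow in)

dq_C1/dt = E_Se1/5 - q_C1/5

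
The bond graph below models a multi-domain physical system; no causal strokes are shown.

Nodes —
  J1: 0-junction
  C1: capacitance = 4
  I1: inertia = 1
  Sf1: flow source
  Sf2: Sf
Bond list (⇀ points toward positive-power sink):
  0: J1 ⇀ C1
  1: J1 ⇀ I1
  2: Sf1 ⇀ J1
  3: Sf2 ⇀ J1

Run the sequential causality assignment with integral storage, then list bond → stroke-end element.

bond 0 →J1
bond 1 →I1
bond 2 →Sf1
bond 3 →Sf2

#2 stroke at Sf1  (Sf1 fixes flow; stroke at Sf1)
#3 stroke at Sf2  (Sf2 fixes flow; stroke at Sf2)
#0 stroke at J1  (C1 outputs effort q/C1)
#1 stroke at I1  (J1: bond 0 brought effort, rest push out)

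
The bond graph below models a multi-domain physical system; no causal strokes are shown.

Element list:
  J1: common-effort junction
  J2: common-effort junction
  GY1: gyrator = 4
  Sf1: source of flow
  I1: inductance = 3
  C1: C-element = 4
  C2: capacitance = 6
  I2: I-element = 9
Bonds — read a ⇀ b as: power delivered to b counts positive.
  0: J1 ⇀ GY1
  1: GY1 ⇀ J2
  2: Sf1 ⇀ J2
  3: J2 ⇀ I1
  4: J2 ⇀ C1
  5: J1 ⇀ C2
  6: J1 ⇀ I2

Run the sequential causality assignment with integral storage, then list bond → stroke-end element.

b2 →Sf1  (source Sf1 imposes f)
b3 →I1  (prefer integral on I1)
b4 →J2  (C1: C, integral causality)
b1 →GY1  (common-e at J2 fixed by 4)
b0 →GY1  (through GY1, causality inverts; strokes same side of GY1)
b5 →J1  (C2 outputs effort q/C2)
b6 →I2  (J1: bond 5 brought effort, rest push out)

β0 stroke→GY1
β1 stroke→GY1
β2 stroke→Sf1
β3 stroke→I1
β4 stroke→J2
β5 stroke→J1
β6 stroke→I2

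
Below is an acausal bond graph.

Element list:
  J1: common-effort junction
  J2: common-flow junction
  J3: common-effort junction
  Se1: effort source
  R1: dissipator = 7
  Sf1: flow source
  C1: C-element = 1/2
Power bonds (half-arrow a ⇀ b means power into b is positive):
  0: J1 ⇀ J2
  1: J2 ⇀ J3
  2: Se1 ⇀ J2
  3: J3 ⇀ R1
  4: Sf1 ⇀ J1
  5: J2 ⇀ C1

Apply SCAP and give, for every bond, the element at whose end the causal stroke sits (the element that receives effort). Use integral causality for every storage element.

#2 stroke→J2  (Se1 fixes effort; stroke away)
#4 stroke→Sf1  (Sf1: flow source, stroke at near end)
#0 stroke→J1  (only one effort-in slot at J1)
#1 stroke→J2  (1-jn J2 has f-setter on 0)
#5 stroke→J2  (J2: bond 0 brought flow, rest push out)
#3 stroke→J3  (closing 0-jn rule on J3)

#0 →J1
#1 →J2
#2 →J2
#3 →J3
#4 →Sf1
#5 →J2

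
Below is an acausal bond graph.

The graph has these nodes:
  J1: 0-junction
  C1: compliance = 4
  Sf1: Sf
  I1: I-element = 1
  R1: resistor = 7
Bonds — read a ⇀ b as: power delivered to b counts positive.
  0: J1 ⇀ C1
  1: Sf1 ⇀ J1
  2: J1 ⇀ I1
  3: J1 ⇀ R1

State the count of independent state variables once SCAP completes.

2  (C1, I1 all integral)

b1 stroke at Sf1  (Sf1 fixes flow; stroke at Sf1)
b0 stroke at J1  (prefer integral on C1)
b2 stroke at I1  (J1: bond 0 brought effort, rest push out)
b3 stroke at R1  (J1 effort already set via bond 0)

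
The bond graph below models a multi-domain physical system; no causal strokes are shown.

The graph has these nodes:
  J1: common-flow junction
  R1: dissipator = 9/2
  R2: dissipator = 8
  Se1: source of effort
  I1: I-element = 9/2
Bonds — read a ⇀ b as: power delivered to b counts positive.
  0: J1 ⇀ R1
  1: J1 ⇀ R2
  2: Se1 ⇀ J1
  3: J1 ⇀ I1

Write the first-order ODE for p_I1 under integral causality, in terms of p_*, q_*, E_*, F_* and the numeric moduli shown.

#2 |J1  (Se1 (Se) sets effort on bond)
#3 |I1  (I1 integral (f out))
#0 |J1  (J1 flow already set via bond 3)
#1 |J1  (J1: bond 3 brought flow, rest push out)

dp_I1/dt = E_Se1 - 25*p_I1/9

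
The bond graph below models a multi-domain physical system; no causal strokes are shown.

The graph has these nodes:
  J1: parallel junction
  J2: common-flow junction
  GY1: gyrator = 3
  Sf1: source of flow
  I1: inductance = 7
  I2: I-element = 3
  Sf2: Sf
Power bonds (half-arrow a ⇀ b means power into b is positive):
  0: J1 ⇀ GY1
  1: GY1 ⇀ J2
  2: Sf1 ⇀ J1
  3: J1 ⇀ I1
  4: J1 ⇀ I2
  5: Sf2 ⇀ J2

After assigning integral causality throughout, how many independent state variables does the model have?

bond 2 stroke at Sf1  (Sf1 fixes flow; stroke at Sf1)
bond 5 stroke at Sf2  (Sf2: flow source, stroke at near end)
bond 1 stroke at J2  (J2: bond 5 brought flow, rest push out)
bond 0 stroke at J1  (GY1 both-in/both-out from 1)
bond 3 stroke at I1  (J1 effort already set via bond 0)
bond 4 stroke at I2  (0-jn J1 has e-setter on 0)

2  (I1, I2 all integral)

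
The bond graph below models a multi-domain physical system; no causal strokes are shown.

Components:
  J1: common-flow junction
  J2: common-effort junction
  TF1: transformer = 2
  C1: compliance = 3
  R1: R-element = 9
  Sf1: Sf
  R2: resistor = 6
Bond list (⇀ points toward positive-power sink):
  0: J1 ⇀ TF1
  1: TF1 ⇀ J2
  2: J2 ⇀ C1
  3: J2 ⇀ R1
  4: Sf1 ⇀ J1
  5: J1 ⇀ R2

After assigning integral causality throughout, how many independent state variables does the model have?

1  (C1 all integral)

bond 4 stroke at Sf1  (Sf1 fixes flow; stroke at Sf1)
bond 0 stroke at J1  (J1: bond 4 brought flow, rest push out)
bond 5 stroke at J1  (1-jn J1 has f-setter on 4)
bond 1 stroke at TF1  (TF TF1: opposite of bond 0)
bond 2 stroke at J2  (C1 integral (e out))
bond 3 stroke at R1  (J2: bond 2 brought effort, rest push out)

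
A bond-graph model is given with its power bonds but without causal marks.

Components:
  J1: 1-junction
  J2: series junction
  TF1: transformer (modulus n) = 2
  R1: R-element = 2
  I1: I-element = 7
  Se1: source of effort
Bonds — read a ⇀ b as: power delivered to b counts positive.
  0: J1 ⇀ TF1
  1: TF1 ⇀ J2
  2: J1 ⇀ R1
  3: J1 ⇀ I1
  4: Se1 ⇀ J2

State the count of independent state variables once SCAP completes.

1  (I1 all integral)

β4 →J2  (Se1 fixes effort; stroke away)
β1 →TF1  (J2: last free bond brings flow in)
β0 →J1  (through TF1, causality passes straight; one stroke at TF1)
β3 →I1  (I1 outputs flow p/I1)
β2 →J1  (1-jn J1 has f-setter on 3)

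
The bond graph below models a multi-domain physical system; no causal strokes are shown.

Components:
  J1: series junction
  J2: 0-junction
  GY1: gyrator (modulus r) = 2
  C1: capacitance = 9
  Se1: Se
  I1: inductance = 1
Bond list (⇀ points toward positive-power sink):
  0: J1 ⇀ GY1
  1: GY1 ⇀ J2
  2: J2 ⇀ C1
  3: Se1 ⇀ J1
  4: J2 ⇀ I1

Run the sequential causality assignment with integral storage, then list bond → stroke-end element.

β0 |GY1
β1 |GY1
β2 |J2
β3 |J1
β4 |I1

bond 3 stroke at J1  (source Se1 imposes e)
bond 0 stroke at GY1  (only one flow-in slot at J1)
bond 1 stroke at GY1  (GY1 both-in/both-out from 0)
bond 2 stroke at J2  (prefer integral on C1)
bond 4 stroke at I1  (common-e at J2 fixed by 2)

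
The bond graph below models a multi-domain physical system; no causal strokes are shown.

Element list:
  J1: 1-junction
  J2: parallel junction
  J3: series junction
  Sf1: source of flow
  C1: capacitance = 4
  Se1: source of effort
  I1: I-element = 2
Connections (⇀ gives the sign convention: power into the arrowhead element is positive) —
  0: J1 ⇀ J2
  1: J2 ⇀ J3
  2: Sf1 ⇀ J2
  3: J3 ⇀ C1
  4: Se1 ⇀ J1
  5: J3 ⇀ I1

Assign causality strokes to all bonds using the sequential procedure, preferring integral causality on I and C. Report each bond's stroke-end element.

b2 |Sf1  (Sf1 (Sf) sets flow on bond)
b4 |J1  (Se1 fixes effort; stroke away)
b0 |J2  (only one flow-in slot at J1)
b1 |J3  (0-jn J2 has e-setter on 0)
b3 |J3  (prefer integral on C1)
b5 |I1  (J3: last free bond brings flow in)

#0 |J2
#1 |J3
#2 |Sf1
#3 |J3
#4 |J1
#5 |I1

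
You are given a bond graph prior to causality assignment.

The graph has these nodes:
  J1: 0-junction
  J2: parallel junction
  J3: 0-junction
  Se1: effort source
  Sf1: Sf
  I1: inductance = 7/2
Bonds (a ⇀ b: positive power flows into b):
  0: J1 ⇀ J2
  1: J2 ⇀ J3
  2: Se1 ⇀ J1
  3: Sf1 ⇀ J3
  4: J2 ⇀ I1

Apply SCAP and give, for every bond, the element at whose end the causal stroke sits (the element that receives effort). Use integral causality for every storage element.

#0 |J2
#1 |J3
#2 |J1
#3 |Sf1
#4 |I1

β2 →J1  (Se1 (Se) sets effort on bond)
β3 →Sf1  (Sf1: flow source, stroke at near end)
β0 →J2  (common-e at J1 fixed by 2)
β1 →J3  (J2 effort already set via bond 0)
β4 →I1  (J2: bond 0 brought effort, rest push out)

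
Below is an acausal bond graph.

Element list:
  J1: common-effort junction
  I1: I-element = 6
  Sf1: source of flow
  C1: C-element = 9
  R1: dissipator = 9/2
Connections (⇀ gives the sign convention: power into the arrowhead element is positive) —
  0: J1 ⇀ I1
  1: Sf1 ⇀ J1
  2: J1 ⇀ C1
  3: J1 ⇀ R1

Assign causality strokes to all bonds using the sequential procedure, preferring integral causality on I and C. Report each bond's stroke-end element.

#1 |Sf1  (source Sf1 imposes f)
#0 |I1  (prefer integral on I1)
#2 |J1  (prefer integral on C1)
#3 |R1  (0-jn J1 has e-setter on 2)

β0 stroke→I1
β1 stroke→Sf1
β2 stroke→J1
β3 stroke→R1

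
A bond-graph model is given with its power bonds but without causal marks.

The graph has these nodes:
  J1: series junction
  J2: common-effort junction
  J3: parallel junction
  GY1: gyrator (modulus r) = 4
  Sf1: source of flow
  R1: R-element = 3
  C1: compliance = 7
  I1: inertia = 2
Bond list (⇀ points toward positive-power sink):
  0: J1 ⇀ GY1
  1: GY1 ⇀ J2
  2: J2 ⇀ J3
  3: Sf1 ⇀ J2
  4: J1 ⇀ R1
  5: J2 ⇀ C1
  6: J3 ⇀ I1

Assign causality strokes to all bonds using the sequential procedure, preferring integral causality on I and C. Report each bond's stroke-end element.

β0 |GY1
β1 |GY1
β2 |J3
β3 |Sf1
β4 |J1
β5 |J2
β6 |I1

#3 →Sf1  (Sf1 (Sf) sets flow on bond)
#5 →J2  (C1: C, integral causality)
#1 →GY1  (J2: bond 5 brought effort, rest push out)
#2 →J3  (common-e at J2 fixed by 5)
#6 →I1  (common-e at J3 fixed by 2)
#0 →GY1  (GY GY1: same side as bond 1)
#4 →J1  (J1 flow already set via bond 0)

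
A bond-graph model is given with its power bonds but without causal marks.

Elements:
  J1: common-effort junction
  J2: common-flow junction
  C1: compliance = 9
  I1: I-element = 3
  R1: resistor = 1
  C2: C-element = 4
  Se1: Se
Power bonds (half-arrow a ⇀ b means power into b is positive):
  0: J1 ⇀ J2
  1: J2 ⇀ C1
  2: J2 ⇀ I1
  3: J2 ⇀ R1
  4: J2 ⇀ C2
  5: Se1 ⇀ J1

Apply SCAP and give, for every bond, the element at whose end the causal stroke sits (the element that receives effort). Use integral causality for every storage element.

b5 →J1  (source Se1 imposes e)
b0 →J2  (0-jn J1 has e-setter on 5)
b1 →J2  (C1: C, integral causality)
b2 →I1  (I1 outputs flow p/I1)
b3 →J2  (J2 flow already set via bond 2)
b4 →J2  (J2 flow already set via bond 2)

#0 stroke→J2
#1 stroke→J2
#2 stroke→I1
#3 stroke→J2
#4 stroke→J2
#5 stroke→J1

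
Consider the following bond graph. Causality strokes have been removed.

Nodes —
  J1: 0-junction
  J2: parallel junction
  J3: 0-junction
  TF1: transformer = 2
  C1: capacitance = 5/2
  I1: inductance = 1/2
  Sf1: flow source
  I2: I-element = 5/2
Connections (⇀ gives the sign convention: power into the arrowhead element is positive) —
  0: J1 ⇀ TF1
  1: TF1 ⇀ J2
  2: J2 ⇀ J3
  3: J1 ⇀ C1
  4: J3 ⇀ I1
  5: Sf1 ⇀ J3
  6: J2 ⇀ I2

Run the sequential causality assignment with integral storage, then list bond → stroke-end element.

#5 →Sf1  (Sf1 (Sf) sets flow on bond)
#3 →J1  (C1: C, integral causality)
#0 →TF1  (0-jn J1 has e-setter on 3)
#1 →J2  (TF TF1: opposite of bond 0)
#2 →J3  (J2 effort already set via bond 1)
#6 →I2  (0-jn J2 has e-setter on 1)
#4 →I1  (0-jn J3 has e-setter on 2)

#0 →TF1
#1 →J2
#2 →J3
#3 →J1
#4 →I1
#5 →Sf1
#6 →I2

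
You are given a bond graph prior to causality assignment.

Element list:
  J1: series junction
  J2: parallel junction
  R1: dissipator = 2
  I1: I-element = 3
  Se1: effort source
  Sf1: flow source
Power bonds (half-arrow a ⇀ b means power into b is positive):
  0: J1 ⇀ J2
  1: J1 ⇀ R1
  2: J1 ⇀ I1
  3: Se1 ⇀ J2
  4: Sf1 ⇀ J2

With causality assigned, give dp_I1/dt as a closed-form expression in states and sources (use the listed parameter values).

b3 stroke at J2  (Se1 (Se) sets effort on bond)
b4 stroke at Sf1  (Sf1 fixes flow; stroke at Sf1)
b0 stroke at J1  (J2 effort already set via bond 3)
b2 stroke at I1  (prefer integral on I1)
b1 stroke at J1  (J1 flow already set via bond 2)

dp_I1/dt = -E_Se1 - 2*p_I1/3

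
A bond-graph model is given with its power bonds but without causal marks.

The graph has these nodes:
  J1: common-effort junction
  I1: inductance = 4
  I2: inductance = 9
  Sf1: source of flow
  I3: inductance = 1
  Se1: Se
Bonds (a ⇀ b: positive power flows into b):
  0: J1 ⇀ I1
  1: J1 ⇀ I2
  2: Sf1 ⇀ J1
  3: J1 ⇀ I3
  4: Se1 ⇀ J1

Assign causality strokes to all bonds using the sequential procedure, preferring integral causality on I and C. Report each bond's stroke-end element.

b2 |Sf1  (Sf1 (Sf) sets flow on bond)
b4 |J1  (Se1 fixes effort; stroke away)
b0 |I1  (common-e at J1 fixed by 4)
b1 |I2  (0-jn J1 has e-setter on 4)
b3 |I3  (common-e at J1 fixed by 4)

#0 |I1
#1 |I2
#2 |Sf1
#3 |I3
#4 |J1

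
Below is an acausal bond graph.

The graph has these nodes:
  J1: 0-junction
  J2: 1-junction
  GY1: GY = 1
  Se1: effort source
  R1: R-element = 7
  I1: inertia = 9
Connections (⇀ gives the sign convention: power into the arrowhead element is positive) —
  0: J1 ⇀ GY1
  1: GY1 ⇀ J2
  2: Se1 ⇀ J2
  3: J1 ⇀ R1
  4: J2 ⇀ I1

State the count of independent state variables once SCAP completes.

1  (I1 all integral)

β2 stroke at J2  (Se1 fixes effort; stroke away)
β4 stroke at I1  (prefer integral on I1)
β1 stroke at J2  (J2: bond 4 brought flow, rest push out)
β0 stroke at J1  (GY GY1: same side as bond 1)
β3 stroke at R1  (J1: bond 0 brought effort, rest push out)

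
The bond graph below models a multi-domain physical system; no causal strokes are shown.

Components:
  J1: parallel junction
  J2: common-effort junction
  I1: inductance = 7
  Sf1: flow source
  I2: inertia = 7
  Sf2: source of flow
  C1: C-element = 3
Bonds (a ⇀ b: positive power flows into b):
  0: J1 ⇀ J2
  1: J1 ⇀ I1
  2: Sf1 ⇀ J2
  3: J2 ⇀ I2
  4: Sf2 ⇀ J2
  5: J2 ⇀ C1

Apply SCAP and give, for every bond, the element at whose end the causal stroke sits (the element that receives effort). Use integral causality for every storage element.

b0 →J1
b1 →I1
b2 →Sf1
b3 →I2
b4 →Sf2
b5 →J2

bond 2 |Sf1  (Sf1 fixes flow; stroke at Sf1)
bond 4 |Sf2  (Sf2: flow source, stroke at near end)
bond 1 |I1  (I1 integral (f out))
bond 0 |J1  (only one effort-in slot at J1)
bond 3 |I2  (I2: I, integral causality)
bond 5 |J2  (J2: last free bond brings effort in)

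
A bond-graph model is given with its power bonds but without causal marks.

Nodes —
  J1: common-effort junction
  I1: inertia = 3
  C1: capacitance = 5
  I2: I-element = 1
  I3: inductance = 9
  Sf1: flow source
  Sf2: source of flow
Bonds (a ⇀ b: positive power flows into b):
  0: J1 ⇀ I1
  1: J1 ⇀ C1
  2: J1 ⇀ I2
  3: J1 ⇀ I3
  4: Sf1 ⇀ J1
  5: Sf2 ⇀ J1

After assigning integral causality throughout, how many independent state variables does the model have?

b4 |Sf1  (Sf1 fixes flow; stroke at Sf1)
b5 |Sf2  (Sf2 (Sf) sets flow on bond)
b0 |I1  (I1 integral (f out))
b1 |J1  (C1 integral (e out))
b2 |I2  (J1 effort already set via bond 1)
b3 |I3  (J1: bond 1 brought effort, rest push out)

4  (C1, I1, I2, I3 all integral)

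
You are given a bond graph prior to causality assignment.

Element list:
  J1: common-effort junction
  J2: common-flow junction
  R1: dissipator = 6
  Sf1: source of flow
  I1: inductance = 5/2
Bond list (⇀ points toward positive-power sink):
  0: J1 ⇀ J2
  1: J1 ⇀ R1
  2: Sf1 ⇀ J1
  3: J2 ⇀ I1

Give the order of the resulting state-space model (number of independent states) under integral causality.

bond 2 stroke→Sf1  (Sf1 fixes flow; stroke at Sf1)
bond 3 stroke→I1  (I1: I, integral causality)
bond 0 stroke→J2  (common-f at J2 fixed by 3)
bond 1 stroke→J1  (J1: last free bond brings effort in)

1  (I1 all integral)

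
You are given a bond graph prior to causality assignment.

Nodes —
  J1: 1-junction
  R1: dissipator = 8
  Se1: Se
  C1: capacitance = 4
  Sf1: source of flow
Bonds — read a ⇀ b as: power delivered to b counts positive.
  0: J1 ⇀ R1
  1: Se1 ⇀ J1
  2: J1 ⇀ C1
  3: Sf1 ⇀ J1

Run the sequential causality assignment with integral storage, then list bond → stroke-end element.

b1 →J1  (source Se1 imposes e)
b3 →Sf1  (source Sf1 imposes f)
b0 →J1  (common-f at J1 fixed by 3)
b2 →J1  (common-f at J1 fixed by 3)

β0 →J1
β1 →J1
β2 →J1
β3 →Sf1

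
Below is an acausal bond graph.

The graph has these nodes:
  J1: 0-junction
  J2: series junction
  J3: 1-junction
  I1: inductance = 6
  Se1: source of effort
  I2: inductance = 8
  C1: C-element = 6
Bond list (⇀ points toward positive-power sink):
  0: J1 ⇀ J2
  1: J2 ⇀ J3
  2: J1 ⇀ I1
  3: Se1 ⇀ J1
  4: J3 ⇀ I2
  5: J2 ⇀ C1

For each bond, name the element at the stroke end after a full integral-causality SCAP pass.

β0 →J2
β1 →J3
β2 →I1
β3 →J1
β4 →I2
β5 →J2

b3 |J1  (Se1: effort source, stroke at far end)
b0 |J2  (J1 effort already set via bond 3)
b2 |I1  (common-e at J1 fixed by 3)
b4 |I2  (I2 outputs flow p/I2)
b1 |J3  (common-f at J3 fixed by 4)
b5 |J2  (1-jn J2 has f-setter on 1)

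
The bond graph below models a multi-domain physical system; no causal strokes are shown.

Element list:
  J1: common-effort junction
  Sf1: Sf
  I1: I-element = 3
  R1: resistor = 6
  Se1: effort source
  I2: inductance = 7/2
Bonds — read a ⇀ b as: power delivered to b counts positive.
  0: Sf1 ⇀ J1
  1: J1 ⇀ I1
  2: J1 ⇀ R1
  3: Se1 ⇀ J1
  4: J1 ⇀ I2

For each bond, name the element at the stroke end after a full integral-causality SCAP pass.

bond 0 stroke at Sf1  (Sf1 fixes flow; stroke at Sf1)
bond 3 stroke at J1  (Se1 fixes effort; stroke away)
bond 1 stroke at I1  (J1 effort already set via bond 3)
bond 2 stroke at R1  (J1: bond 3 brought effort, rest push out)
bond 4 stroke at I2  (0-jn J1 has e-setter on 3)

β0 stroke at Sf1
β1 stroke at I1
β2 stroke at R1
β3 stroke at J1
β4 stroke at I2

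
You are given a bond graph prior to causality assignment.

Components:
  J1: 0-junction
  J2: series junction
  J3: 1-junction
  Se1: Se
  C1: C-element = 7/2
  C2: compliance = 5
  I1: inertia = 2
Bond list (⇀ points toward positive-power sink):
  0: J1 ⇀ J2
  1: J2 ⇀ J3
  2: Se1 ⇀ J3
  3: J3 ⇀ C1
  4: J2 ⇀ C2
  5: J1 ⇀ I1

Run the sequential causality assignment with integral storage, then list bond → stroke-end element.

bond 2 stroke→J3  (Se1 (Se) sets effort on bond)
bond 3 stroke→J3  (C1 outputs effort q/C1)
bond 1 stroke→J2  (closing 1-jn rule on J3)
bond 4 stroke→J2  (C2 outputs effort q/C2)
bond 0 stroke→J1  (only one flow-in slot at J2)
bond 5 stroke→I1  (0-jn J1 has e-setter on 0)

b0 →J1
b1 →J2
b2 →J3
b3 →J3
b4 →J2
b5 →I1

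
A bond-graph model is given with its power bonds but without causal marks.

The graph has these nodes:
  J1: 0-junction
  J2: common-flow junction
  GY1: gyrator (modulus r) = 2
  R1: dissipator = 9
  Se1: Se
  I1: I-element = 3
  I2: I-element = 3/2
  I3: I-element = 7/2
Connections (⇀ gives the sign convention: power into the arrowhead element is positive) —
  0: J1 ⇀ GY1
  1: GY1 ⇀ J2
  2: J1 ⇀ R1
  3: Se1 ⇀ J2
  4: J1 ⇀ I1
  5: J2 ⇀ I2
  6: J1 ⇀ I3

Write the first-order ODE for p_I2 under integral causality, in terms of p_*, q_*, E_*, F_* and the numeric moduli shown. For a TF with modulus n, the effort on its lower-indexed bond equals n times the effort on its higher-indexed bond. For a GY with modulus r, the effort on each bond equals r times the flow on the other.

#3 →J2  (Se1: effort source, stroke at far end)
#4 →I1  (prefer integral on I1)
#5 →I2  (I2 integral (f out))
#1 →J2  (common-f at J2 fixed by 5)
#0 →J1  (through GY1, causality inverts; strokes same side of GY1)
#2 →R1  (J1 effort already set via bond 0)
#6 →I3  (common-e at J1 fixed by 0)

dp_I2/dt = E_Se1 - 2*p_I1/3 - 8*p_I2/27 - 4*p_I3/7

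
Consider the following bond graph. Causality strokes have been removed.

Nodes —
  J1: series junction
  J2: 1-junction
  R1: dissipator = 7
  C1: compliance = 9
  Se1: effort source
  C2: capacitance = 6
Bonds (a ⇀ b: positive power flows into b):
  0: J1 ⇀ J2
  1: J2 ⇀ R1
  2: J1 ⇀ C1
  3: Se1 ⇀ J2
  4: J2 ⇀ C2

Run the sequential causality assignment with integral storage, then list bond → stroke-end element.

b0 stroke at J2
b1 stroke at R1
b2 stroke at J1
b3 stroke at J2
b4 stroke at J2

b3 stroke→J2  (Se1: effort source, stroke at far end)
b2 stroke→J1  (C1 outputs effort q/C1)
b0 stroke→J2  (only one flow-in slot at J1)
b4 stroke→J2  (C2 outputs effort q/C2)
b1 stroke→R1  (only one flow-in slot at J2)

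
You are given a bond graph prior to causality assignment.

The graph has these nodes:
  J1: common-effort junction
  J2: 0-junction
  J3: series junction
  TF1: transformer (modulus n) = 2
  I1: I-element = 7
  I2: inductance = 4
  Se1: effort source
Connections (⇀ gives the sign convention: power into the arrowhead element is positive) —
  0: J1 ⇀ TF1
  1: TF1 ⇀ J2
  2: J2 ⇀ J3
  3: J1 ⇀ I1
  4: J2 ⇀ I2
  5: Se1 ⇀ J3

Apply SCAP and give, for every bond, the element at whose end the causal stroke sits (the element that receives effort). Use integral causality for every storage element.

β0 →J1
β1 →TF1
β2 →J2
β3 →I1
β4 →I2
β5 →J3

#5 |J3  (Se1: effort source, stroke at far end)
#2 |J2  (only one flow-in slot at J3)
#1 |TF1  (J2: bond 2 brought effort, rest push out)
#4 |I2  (0-jn J2 has e-setter on 2)
#0 |J1  (through TF1, causality passes straight; one stroke at TF1)
#3 |I1  (0-jn J1 has e-setter on 0)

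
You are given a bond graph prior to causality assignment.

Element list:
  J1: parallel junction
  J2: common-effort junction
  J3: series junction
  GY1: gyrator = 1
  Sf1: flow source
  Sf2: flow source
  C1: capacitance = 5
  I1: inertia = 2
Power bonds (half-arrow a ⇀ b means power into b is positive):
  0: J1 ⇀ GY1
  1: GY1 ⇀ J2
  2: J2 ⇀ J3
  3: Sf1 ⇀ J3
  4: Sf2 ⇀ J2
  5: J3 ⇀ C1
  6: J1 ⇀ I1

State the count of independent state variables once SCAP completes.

2  (C1, I1 all integral)

#3 stroke at Sf1  (source Sf1 imposes f)
#4 stroke at Sf2  (Sf2 fixes flow; stroke at Sf2)
#2 stroke at J3  (J3: bond 3 brought flow, rest push out)
#5 stroke at J3  (1-jn J3 has f-setter on 3)
#1 stroke at J2  (only one effort-in slot at J2)
#0 stroke at J1  (GY1 both-in/both-out from 1)
#6 stroke at I1  (common-e at J1 fixed by 0)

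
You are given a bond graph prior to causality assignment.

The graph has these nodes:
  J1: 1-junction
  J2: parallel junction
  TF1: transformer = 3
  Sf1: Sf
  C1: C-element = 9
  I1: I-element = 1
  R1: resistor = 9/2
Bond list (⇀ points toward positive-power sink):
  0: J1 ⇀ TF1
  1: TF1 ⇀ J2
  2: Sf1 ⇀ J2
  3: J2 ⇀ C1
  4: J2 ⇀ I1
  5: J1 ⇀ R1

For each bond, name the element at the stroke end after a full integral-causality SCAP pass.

#2 |Sf1  (Sf1 (Sf) sets flow on bond)
#3 |J2  (C1 outputs effort q/C1)
#1 |TF1  (J2 effort already set via bond 3)
#4 |I1  (0-jn J2 has e-setter on 3)
#0 |J1  (TF1: transformer flips bond 1)
#5 |R1  (only one flow-in slot at J1)

b0 stroke at J1
b1 stroke at TF1
b2 stroke at Sf1
b3 stroke at J2
b4 stroke at I1
b5 stroke at R1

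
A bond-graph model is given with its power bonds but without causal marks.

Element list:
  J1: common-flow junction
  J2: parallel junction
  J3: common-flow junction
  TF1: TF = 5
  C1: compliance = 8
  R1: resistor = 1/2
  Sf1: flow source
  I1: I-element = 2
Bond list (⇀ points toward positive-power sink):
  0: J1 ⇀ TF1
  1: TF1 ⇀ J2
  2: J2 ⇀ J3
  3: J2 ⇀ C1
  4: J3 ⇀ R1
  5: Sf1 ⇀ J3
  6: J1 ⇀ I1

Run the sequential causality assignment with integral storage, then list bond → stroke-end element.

b0 stroke→J1
b1 stroke→TF1
b2 stroke→J3
b3 stroke→J2
b4 stroke→J3
b5 stroke→Sf1
b6 stroke→I1

β5 stroke at Sf1  (Sf1 (Sf) sets flow on bond)
β2 stroke at J3  (J3: bond 5 brought flow, rest push out)
β4 stroke at J3  (common-f at J3 fixed by 5)
β3 stroke at J2  (C1 integral (e out))
β1 stroke at TF1  (0-jn J2 has e-setter on 3)
β0 stroke at J1  (TF1: transformer flips bond 1)
β6 stroke at I1  (J1 needs exactly one f-in)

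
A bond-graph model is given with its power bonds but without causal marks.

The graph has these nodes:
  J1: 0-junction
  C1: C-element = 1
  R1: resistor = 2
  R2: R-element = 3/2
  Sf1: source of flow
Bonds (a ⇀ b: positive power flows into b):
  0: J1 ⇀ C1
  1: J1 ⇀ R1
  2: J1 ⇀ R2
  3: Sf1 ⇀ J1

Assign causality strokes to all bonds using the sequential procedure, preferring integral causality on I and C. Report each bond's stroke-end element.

#0 →J1
#1 →R1
#2 →R2
#3 →Sf1

b3 →Sf1  (Sf1: flow source, stroke at near end)
b0 →J1  (C1 outputs effort q/C1)
b1 →R1  (common-e at J1 fixed by 0)
b2 →R2  (0-jn J1 has e-setter on 0)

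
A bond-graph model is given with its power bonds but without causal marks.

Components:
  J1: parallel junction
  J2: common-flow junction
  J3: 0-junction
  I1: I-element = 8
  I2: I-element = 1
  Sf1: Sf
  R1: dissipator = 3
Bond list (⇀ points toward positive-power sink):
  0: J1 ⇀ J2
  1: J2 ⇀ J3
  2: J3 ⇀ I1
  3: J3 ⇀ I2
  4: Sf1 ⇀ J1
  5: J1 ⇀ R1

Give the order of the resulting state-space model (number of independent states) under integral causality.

b4 stroke at Sf1  (source Sf1 imposes f)
b2 stroke at I1  (I1 outputs flow p/I1)
b3 stroke at I2  (I2 outputs flow p/I2)
b1 stroke at J3  (closing 0-jn rule on J3)
b0 stroke at J2  (J2 flow already set via bond 1)
b5 stroke at J1  (closing 0-jn rule on J1)

2  (I1, I2 all integral)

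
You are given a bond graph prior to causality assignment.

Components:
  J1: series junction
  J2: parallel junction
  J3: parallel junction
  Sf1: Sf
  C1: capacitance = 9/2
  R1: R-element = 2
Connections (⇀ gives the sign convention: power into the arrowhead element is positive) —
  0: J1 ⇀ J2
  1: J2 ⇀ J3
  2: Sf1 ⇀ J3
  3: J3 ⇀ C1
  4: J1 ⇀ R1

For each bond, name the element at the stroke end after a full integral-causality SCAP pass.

β2 →Sf1  (Sf1 fixes flow; stroke at Sf1)
β3 →J3  (prefer integral on C1)
β1 →J2  (J3 effort already set via bond 3)
β0 →J1  (0-jn J2 has e-setter on 1)
β4 →R1  (only one flow-in slot at J1)

bond 0 stroke at J1
bond 1 stroke at J2
bond 2 stroke at Sf1
bond 3 stroke at J3
bond 4 stroke at R1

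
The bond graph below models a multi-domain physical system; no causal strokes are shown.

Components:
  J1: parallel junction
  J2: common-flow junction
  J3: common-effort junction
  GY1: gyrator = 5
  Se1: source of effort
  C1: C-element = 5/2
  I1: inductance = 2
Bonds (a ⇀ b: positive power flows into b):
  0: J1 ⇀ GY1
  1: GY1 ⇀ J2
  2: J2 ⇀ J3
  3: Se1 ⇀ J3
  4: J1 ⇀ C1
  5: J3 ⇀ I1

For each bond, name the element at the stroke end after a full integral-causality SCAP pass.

bond 0 →GY1
bond 1 →GY1
bond 2 →J2
bond 3 →J3
bond 4 →J1
bond 5 →I1

#3 stroke→J3  (Se1 fixes effort; stroke away)
#2 stroke→J2  (J3: bond 3 brought effort, rest push out)
#5 stroke→I1  (0-jn J3 has e-setter on 3)
#1 stroke→GY1  (only one flow-in slot at J2)
#0 stroke→GY1  (GY1: gyrator matches bond 1)
#4 stroke→J1  (J1 needs exactly one e-in)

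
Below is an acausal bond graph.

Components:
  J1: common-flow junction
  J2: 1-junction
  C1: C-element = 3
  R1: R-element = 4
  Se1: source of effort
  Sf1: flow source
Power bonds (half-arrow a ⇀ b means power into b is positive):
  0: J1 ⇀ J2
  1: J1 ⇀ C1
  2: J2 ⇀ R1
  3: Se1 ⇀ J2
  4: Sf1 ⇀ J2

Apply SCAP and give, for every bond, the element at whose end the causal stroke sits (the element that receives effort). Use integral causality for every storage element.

bond 3 stroke→J2  (Se1: effort source, stroke at far end)
bond 4 stroke→Sf1  (Sf1 fixes flow; stroke at Sf1)
bond 0 stroke→J2  (J2 flow already set via bond 4)
bond 2 stroke→J2  (J2: bond 4 brought flow, rest push out)
bond 1 stroke→J1  (1-jn J1 has f-setter on 0)

b0 |J2
b1 |J1
b2 |J2
b3 |J2
b4 |Sf1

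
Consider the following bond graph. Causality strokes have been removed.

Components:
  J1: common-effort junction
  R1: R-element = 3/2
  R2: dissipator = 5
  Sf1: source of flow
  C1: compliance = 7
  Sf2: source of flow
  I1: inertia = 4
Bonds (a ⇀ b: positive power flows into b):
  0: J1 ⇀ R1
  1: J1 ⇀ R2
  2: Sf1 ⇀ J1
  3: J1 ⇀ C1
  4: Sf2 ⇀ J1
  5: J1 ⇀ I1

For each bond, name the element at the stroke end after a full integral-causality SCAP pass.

#0 stroke at R1
#1 stroke at R2
#2 stroke at Sf1
#3 stroke at J1
#4 stroke at Sf2
#5 stroke at I1

bond 2 stroke at Sf1  (Sf1 (Sf) sets flow on bond)
bond 4 stroke at Sf2  (Sf2 fixes flow; stroke at Sf2)
bond 3 stroke at J1  (C1 outputs effort q/C1)
bond 0 stroke at R1  (J1 effort already set via bond 3)
bond 1 stroke at R2  (J1: bond 3 brought effort, rest push out)
bond 5 stroke at I1  (J1 effort already set via bond 3)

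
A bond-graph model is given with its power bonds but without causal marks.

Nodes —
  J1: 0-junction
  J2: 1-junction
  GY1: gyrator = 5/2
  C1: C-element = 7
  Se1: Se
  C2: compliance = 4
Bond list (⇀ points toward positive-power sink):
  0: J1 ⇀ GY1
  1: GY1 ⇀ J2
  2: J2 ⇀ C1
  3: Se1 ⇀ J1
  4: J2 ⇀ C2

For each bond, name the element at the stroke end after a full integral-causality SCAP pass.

#3 →J1  (Se1 fixes effort; stroke away)
#0 →GY1  (J1: bond 3 brought effort, rest push out)
#1 →GY1  (GY1 both-in/both-out from 0)
#2 →J2  (1-jn J2 has f-setter on 1)
#4 →J2  (common-f at J2 fixed by 1)

b0 stroke at GY1
b1 stroke at GY1
b2 stroke at J2
b3 stroke at J1
b4 stroke at J2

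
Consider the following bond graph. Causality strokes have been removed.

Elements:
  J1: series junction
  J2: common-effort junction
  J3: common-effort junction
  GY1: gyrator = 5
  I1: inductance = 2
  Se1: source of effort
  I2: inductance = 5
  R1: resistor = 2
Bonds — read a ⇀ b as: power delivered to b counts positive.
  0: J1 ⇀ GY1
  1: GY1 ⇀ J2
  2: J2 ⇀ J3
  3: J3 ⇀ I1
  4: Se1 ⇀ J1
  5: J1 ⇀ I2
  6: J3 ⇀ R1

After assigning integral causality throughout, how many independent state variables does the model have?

2  (I1, I2 all integral)

b4 stroke→J1  (Se1 (Se) sets effort on bond)
b3 stroke→I1  (I1: I, integral causality)
b5 stroke→I2  (I2 integral (f out))
b0 stroke→J1  (J1: bond 5 brought flow, rest push out)
b1 stroke→J2  (GY1 both-in/both-out from 0)
b2 stroke→J3  (J2: bond 1 brought effort, rest push out)
b6 stroke→R1  (common-e at J3 fixed by 2)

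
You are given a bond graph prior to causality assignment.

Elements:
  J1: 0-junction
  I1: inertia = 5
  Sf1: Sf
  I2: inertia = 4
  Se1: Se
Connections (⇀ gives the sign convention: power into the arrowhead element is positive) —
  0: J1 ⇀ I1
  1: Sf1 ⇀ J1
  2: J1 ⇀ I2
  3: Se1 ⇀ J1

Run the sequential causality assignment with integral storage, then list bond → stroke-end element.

bond 0 |I1
bond 1 |Sf1
bond 2 |I2
bond 3 |J1

b1 →Sf1  (source Sf1 imposes f)
b3 →J1  (Se1 (Se) sets effort on bond)
b0 →I1  (0-jn J1 has e-setter on 3)
b2 →I2  (J1 effort already set via bond 3)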